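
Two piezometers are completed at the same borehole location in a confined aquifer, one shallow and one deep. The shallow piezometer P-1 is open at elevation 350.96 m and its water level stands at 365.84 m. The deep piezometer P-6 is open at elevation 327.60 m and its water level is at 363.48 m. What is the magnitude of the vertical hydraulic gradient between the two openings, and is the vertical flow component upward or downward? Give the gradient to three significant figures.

Total head at P-1: h = 365.84 m (water level in the standpipe).
Total head at P-6: h = 363.48 m.
Δh = h(P-1) − h(P-6) = 365.84 − 363.48 = 2.36 m.
Vertical separation Δz = 350.96 − 327.60 = 23.36 m.
|i_v| = |Δh| / Δz = 2.36 / 23.36 = 0.101.
Head is higher in the shallow piezometer, so vertical flow is downward (recharge condition).

|i_v| ≈ 0.101; vertical flow is downward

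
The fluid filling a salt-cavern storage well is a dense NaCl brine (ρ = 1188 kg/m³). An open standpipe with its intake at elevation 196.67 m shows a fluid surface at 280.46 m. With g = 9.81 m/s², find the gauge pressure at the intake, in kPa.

P ≈ 977 kPa

Pressure head ψ = h − z = 280.46 − 196.67 = 83.79 m.
P = ρgψ = 1188 × 9.81 × 83.79 = 976512 Pa ≈ 977 kPa.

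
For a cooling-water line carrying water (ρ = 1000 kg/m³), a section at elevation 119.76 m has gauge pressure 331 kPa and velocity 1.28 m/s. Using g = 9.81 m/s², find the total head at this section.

h ≈ 153.58 m

Pressure head ψ = P/(ρg) = 331×1000 / (1000 × 9.81) = 33.74 m.
Velocity head = v²/(2g) = 1.28² / (2 × 9.81) = 0.084 m.
h = z + ψ + v²/(2g) = 119.76 + 33.74 + 0.084 = 153.58 m.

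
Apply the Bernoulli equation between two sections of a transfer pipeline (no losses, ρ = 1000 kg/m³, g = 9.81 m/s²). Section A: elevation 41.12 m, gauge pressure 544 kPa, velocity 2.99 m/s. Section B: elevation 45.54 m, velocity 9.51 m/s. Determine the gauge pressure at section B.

P₂ ≈ 460 kPa

Pressure head at A: ψ₁ = P₁/(ρg) = 544×1000 / (1000 × 9.81) = 55.45 m.
Velocity heads: v₁²/2g = 2.99²/19.62 = 0.456 m; v₂²/2g = 9.51²/19.62 = 4.610 m.
Total head H = z₁ + ψ₁ + v₁²/2g = 41.12 + 55.45 + 0.456 = 97.03 m.
ψ₂ = H − z₂ − v₂²/2g = 97.03 − 45.54 − 4.610 = 46.88 m.
P₂ = ρgψ₂ = 1000 × 9.81 × 46.88 ≈ 460 kPa.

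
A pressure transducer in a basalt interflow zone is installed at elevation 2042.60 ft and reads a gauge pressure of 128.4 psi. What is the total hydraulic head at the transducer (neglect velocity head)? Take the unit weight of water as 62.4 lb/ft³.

ψ = 144·P/γ = 144 × 128.4 / 62.4 = 296.31 ft.
h = z + ψ = 2042.60 + 296.31 = 2338.91 ft.

h ≈ 2338.91 ft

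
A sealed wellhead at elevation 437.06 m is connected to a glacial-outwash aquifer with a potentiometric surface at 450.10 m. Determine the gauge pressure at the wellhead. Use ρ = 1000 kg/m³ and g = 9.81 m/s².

P ≈ 128 kPa

Head above the cap: Δh = 450.10 − 437.06 = 13.04 m.
P = ρgΔh = 1000 × 9.81 × 13.04 = 127922 Pa ≈ 128 kPa.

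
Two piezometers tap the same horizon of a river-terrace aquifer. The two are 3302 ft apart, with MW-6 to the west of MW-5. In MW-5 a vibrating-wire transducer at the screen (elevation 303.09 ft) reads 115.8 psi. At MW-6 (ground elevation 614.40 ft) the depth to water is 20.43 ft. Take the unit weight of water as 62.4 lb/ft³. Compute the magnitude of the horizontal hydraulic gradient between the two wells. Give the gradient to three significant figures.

i ≈ 0.00716

Pressure head at MW-5: ψ = 144·P/γ = 144 × 115.8 / 62.4 = 267.23 ft.
Total head at MW-5: h = z + ψ = 303.09 + 267.23 = 570.32 ft.
Total head at MW-6: h = 614.40 − 20.43 = 593.97 ft.
Head difference: h(MW-5) − h(MW-6) = 570.32 − 593.97 = -23.65 ft.
Hydraulic gradient: i = |Δh| / L = 23.65 / 3302 = 0.00716.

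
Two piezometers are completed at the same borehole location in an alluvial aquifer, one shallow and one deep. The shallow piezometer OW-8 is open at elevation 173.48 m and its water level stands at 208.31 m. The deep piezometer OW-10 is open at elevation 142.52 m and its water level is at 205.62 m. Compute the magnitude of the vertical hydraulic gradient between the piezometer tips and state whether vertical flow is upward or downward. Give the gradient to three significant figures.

|i_v| ≈ 0.0869; vertical flow is downward

Total head at OW-8: h = 208.31 m (water level in the standpipe).
Total head at OW-10: h = 205.62 m.
Δh = h(OW-8) − h(OW-10) = 208.31 − 205.62 = 2.69 m.
Vertical separation Δz = 173.48 − 142.52 = 30.96 m.
|i_v| = |Δh| / Δz = 2.69 / 30.96 = 0.0869.
Head is higher in the shallow piezometer, so vertical flow is downward (recharge condition).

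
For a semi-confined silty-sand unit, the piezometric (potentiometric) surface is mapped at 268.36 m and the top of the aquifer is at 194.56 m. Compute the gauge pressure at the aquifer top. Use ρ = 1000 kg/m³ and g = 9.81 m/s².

Pressure head at the aquifer top: ψ = h − z = 268.36 − 194.56 = 73.80 m.
P = ρgψ = 1000 × 9.81 × 73.80 = 723978 Pa ≈ 724 kPa.

P ≈ 724 kPa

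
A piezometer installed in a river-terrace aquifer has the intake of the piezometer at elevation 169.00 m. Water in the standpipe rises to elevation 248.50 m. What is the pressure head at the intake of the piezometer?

Total head h = 248.50 m (the water-surface elevation in the piezometer).
Pressure head ψ = h − z = 248.50 − 169.00 = 79.50 m.

ψ ≈ 79.50 m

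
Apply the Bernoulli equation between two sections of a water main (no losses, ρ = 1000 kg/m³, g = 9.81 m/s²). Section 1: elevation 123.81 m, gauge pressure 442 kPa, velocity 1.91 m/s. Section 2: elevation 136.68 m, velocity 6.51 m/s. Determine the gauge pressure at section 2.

Pressure head at 1: ψ₁ = P₁/(ρg) = 442×1000 / (1000 × 9.81) = 45.06 m.
Velocity heads: v₁²/2g = 1.91²/19.62 = 0.186 m; v₂²/2g = 6.51²/19.62 = 2.160 m.
Total head H = z₁ + ψ₁ + v₁²/2g = 123.81 + 45.06 + 0.186 = 169.06 m.
ψ₂ = H − z₂ − v₂²/2g = 169.06 − 136.68 − 2.160 = 30.22 m.
P₂ = ρgψ₂ = 1000 × 9.81 × 30.22 ≈ 296 kPa.

P₂ ≈ 296 kPa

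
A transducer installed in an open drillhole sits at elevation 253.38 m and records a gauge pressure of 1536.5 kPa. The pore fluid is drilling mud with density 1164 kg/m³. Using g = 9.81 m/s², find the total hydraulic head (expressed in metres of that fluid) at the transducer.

h ≈ 387.94 m

ψ = P/(ρg) = 1536.5×1000 / (1164 × 9.81) = 134.56 m.
h = z + ψ = 253.38 + 134.56 = 387.94 m.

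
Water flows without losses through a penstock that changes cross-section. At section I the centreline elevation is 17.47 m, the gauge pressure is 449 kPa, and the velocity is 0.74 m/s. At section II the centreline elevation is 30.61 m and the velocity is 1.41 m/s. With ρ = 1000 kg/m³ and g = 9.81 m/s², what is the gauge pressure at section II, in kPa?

Pressure head at I: ψ₁ = P₁/(ρg) = 449×1000 / (1000 × 9.81) = 45.77 m.
Velocity heads: v₁²/2g = 0.74²/19.62 = 0.028 m; v₂²/2g = 1.41²/19.62 = 0.101 m.
Total head H = z₁ + ψ₁ + v₁²/2g = 17.47 + 45.77 + 0.028 = 63.27 m.
ψ₂ = H − z₂ − v₂²/2g = 63.27 − 30.61 − 0.101 = 32.56 m.
P₂ = ρgψ₂ = 1000 × 9.81 × 32.56 ≈ 319 kPa.

P₂ ≈ 319 kPa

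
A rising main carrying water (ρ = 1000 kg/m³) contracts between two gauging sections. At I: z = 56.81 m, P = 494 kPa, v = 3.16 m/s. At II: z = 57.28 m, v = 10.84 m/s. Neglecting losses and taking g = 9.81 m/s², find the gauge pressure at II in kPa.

Pressure head at I: ψ₁ = P₁/(ρg) = 494×1000 / (1000 × 9.81) = 50.36 m.
Velocity heads: v₁²/2g = 3.16²/19.62 = 0.509 m; v₂²/2g = 10.84²/19.62 = 5.989 m.
Total head H = z₁ + ψ₁ + v₁²/2g = 56.81 + 50.36 + 0.509 = 107.68 m.
ψ₂ = H − z₂ − v₂²/2g = 107.68 − 57.28 − 5.989 = 44.41 m.
P₂ = ρgψ₂ = 1000 × 9.81 × 44.41 ≈ 436 kPa.

P₂ ≈ 436 kPa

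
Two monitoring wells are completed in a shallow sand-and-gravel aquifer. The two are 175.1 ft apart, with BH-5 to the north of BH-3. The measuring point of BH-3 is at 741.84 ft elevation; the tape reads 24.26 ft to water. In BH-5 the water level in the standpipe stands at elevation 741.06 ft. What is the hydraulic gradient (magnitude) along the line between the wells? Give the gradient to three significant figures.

Total head at BH-3: h = 741.84 − 24.26 = 717.58 ft.
Total head at BH-5: h = 741.06 ft (water level in the piezometer is the total head).
Head difference: h(BH-3) − h(BH-5) = 717.58 − 741.06 = -23.48 ft.
Hydraulic gradient: i = |Δh| / L = 23.48 / 175.1 = 0.134.

i ≈ 0.134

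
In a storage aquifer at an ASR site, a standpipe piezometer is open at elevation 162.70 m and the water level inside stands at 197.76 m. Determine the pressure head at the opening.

Total head h = 197.76 m (the water-surface elevation in the piezometer).
Pressure head ψ = h − z = 197.76 − 162.70 = 35.06 m.

ψ ≈ 35.06 m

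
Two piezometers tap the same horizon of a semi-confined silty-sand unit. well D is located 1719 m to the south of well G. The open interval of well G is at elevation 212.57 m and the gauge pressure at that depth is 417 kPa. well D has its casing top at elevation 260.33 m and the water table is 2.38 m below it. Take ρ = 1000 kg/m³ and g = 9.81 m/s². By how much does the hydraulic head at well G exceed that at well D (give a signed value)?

Pressure head at well G: ψ = P/(ρg) = 417×1000 / (1000 × 9.81) = 42.51 m.
Total head at well G: h = z + ψ = 212.57 + 42.51 = 255.08 m.
Total head at well D: h = 260.33 − 2.38 = 257.95 m.
Head difference: h(well G) − h(well D) = 255.08 − 257.95 = -2.87 m.

Δh ≈ -2.87 m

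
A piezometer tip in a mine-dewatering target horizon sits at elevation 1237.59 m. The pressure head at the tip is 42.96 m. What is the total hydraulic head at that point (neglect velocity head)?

h ≈ 1280.55 m

h = z + ψ = 1237.59 + 42.96 = 1280.55 m.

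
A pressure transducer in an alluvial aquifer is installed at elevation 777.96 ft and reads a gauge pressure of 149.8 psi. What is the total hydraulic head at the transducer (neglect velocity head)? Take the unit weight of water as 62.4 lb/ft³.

ψ = 144·P/γ = 144 × 149.8 / 62.4 = 345.69 ft.
h = z + ψ = 777.96 + 345.69 = 1123.65 ft.

h ≈ 1123.65 ft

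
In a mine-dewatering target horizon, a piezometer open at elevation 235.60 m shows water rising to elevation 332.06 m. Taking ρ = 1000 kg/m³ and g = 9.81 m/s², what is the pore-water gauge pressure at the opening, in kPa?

P ≈ 946 kPa

Pressure head ψ = h − z = 332.06 − 235.60 = 96.46 m.
P = ρgψ = 1000 × 9.81 × 96.46 = 946273 Pa ≈ 946 kPa.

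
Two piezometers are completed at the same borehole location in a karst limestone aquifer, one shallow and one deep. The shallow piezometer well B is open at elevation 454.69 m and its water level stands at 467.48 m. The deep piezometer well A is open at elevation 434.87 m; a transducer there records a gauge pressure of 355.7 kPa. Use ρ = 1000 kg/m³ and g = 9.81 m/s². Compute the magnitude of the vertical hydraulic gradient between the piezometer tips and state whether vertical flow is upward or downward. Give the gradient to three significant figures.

|i_v| ≈ 0.184; vertical flow is upward

Total head at well B: h = 467.48 m (water level in the standpipe).
Pressure head at well A: ψ = P/(ρg) = 355.7×1000 / (1000 × 9.81) = 36.26 m.
Total head at well A: h = z + ψ = 434.87 + 36.26 = 471.13 m.
Δh = h(well B) − h(well A) = 467.48 − 471.13 = -3.65 m.
Vertical separation Δz = 454.69 − 434.87 = 19.82 m.
|i_v| = |Δh| / Δz = 3.65 / 19.82 = 0.184.
Head is higher in the deep piezometer, so vertical flow is upward (discharge condition).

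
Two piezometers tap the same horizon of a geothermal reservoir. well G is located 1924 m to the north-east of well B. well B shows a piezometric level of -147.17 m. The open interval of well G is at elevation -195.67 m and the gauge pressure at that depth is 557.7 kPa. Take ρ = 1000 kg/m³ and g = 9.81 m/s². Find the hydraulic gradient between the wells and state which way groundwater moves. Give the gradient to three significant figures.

i ≈ 0.00434; groundwater flows toward the south-west

Total head at well B: h = -147.17 m (water level in the piezometer is the total head).
Pressure head at well G: ψ = P/(ρg) = 557.7×1000 / (1000 × 9.81) = 56.85 m.
Total head at well G: h = z + ψ = -195.67 + 56.85 = -138.82 m.
Head difference: h(well B) − h(well G) = -147.17 − (-138.82) = -8.35 m.
Hydraulic gradient: i = |Δh| / L = 8.35 / 1924 = 0.00434.
Flow is from higher to lower head: from well G toward well B, i.e. toward the south-west.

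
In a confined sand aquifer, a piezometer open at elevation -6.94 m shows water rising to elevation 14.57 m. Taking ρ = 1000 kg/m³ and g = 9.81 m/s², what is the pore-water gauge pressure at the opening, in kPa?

P ≈ 211 kPa

Pressure head ψ = h − z = 14.57 − (-6.94) = 21.51 m.
P = ρgψ = 1000 × 9.81 × 21.51 = 211013 Pa ≈ 211 kPa.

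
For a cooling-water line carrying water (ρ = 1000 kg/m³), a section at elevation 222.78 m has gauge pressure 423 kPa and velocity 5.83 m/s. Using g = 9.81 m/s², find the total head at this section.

h ≈ 267.63 m

Pressure head ψ = P/(ρg) = 423×1000 / (1000 × 9.81) = 43.12 m.
Velocity head = v²/(2g) = 5.83² / (2 × 9.81) = 1.732 m.
h = z + ψ + v²/(2g) = 222.78 + 43.12 + 1.732 = 267.63 m.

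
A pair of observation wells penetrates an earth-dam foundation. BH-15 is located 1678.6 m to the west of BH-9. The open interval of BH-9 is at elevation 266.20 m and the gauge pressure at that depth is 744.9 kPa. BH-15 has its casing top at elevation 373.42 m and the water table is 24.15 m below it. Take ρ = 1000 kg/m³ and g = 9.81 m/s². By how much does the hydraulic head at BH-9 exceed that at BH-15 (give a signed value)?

Δh ≈ -7.14 m

Pressure head at BH-9: ψ = P/(ρg) = 744.9×1000 / (1000 × 9.81) = 75.93 m.
Total head at BH-9: h = z + ψ = 266.20 + 75.93 = 342.13 m.
Total head at BH-15: h = 373.42 − 24.15 = 349.27 m.
Head difference: h(BH-9) − h(BH-15) = 342.13 − 349.27 = -7.14 m.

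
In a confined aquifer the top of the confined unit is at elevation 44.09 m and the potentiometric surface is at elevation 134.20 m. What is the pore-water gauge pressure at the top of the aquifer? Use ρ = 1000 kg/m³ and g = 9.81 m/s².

Pressure head at the aquifer top: ψ = h − z = 134.20 − 44.09 = 90.11 m.
P = ρgψ = 1000 × 9.81 × 90.11 = 883979 Pa ≈ 884 kPa.

P ≈ 884 kPa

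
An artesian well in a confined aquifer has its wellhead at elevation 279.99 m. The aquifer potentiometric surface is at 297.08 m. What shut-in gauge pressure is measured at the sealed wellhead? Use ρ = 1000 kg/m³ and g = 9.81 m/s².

P ≈ 168 kPa

Head above the cap: Δh = 297.08 − 279.99 = 17.09 m.
P = ρgΔh = 1000 × 9.81 × 17.09 = 167653 Pa ≈ 168 kPa.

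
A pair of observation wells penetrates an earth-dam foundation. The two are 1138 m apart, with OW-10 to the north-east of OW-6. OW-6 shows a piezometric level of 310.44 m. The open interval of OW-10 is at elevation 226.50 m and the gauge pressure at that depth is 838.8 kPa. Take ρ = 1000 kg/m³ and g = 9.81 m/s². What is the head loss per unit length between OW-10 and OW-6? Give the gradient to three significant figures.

Total head at OW-6: h = 310.44 m (water level in the piezometer is the total head).
Pressure head at OW-10: ψ = P/(ρg) = 838.8×1000 / (1000 × 9.81) = 85.50 m.
Total head at OW-10: h = z + ψ = 226.50 + 85.50 = 312.00 m.
Head difference: h(OW-6) − h(OW-10) = 310.44 − 312.00 = -1.56 m.
Hydraulic gradient: i = |Δh| / L = 1.56 / 1138 = 0.00137.

i ≈ 0.00137 m/m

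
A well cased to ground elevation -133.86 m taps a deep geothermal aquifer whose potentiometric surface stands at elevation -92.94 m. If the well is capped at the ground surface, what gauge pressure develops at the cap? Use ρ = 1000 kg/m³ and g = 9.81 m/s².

Head above the cap: Δh = -92.94 − (-133.86) = 40.92 m.
P = ρgΔh = 1000 × 9.81 × 40.92 = 401425 Pa ≈ 401 kPa.

P ≈ 401 kPa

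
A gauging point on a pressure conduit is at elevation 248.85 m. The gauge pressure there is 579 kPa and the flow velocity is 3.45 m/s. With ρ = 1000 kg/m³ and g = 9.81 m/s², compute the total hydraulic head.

h ≈ 308.48 m

Pressure head ψ = P/(ρg) = 579×1000 / (1000 × 9.81) = 59.02 m.
Velocity head = v²/(2g) = 3.45² / (2 × 9.81) = 0.607 m.
h = z + ψ + v²/(2g) = 248.85 + 59.02 + 0.607 = 308.48 m.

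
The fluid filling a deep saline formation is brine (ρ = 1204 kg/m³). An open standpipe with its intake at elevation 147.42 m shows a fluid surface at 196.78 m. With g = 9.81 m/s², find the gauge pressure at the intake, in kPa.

P ≈ 583 kPa

Pressure head ψ = h − z = 196.78 − 147.42 = 49.36 m.
P = ρgψ = 1204 × 9.81 × 49.36 = 583003 Pa ≈ 583 kPa.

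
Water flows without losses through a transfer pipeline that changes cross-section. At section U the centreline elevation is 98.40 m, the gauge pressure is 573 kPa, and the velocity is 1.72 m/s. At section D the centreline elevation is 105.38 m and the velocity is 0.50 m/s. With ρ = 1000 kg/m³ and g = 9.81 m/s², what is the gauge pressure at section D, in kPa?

Pressure head at U: ψ₁ = P₁/(ρg) = 573×1000 / (1000 × 9.81) = 58.41 m.
Velocity heads: v₁²/2g = 1.72²/19.62 = 0.151 m; v₂²/2g = 0.50²/19.62 = 0.013 m.
Total head H = z₁ + ψ₁ + v₁²/2g = 98.40 + 58.41 + 0.151 = 156.96 m.
ψ₂ = H − z₂ − v₂²/2g = 156.96 − 105.38 − 0.013 = 51.57 m.
P₂ = ρgψ₂ = 1000 × 9.81 × 51.57 ≈ 506 kPa.

P₂ ≈ 506 kPa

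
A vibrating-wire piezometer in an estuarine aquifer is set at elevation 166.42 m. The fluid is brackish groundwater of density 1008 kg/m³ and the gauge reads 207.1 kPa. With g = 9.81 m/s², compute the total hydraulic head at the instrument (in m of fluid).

h ≈ 187.36 m

ψ = P/(ρg) = 207.1×1000 / (1008 × 9.81) = 20.94 m.
h = z + ψ = 166.42 + 20.94 = 187.36 m.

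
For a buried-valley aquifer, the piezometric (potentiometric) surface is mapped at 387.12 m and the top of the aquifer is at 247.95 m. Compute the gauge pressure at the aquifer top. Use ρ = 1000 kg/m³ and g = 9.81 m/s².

Pressure head at the aquifer top: ψ = h − z = 387.12 − 247.95 = 139.17 m.
P = ρgψ = 1000 × 9.81 × 139.17 = 1365258 Pa ≈ 1370 kPa.

P ≈ 1370 kPa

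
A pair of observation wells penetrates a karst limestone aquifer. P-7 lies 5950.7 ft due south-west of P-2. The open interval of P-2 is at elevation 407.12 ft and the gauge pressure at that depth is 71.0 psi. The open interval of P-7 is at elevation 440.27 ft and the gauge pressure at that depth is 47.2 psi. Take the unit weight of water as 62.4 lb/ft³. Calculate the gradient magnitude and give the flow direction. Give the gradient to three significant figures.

i ≈ 0.00366; groundwater flows toward the south-west

Pressure head at P-2: ψ = 144·P/γ = 144 × 71.0 / 62.4 = 163.85 ft.
Total head at P-2: h = z + ψ = 407.12 + 163.85 = 570.97 ft.
Pressure head at P-7: ψ = 144·P/γ = 144 × 47.2 / 62.4 = 108.92 ft.
Total head at P-7: h = z + ψ = 440.27 + 108.92 = 549.19 ft.
Head difference: h(P-2) − h(P-7) = 570.97 − 549.19 = 21.78 ft.
Hydraulic gradient: i = |Δh| / L = 21.78 / 5950.7 = 0.00366.
Flow is from higher to lower head: from P-2 toward P-7, i.e. toward the south-west.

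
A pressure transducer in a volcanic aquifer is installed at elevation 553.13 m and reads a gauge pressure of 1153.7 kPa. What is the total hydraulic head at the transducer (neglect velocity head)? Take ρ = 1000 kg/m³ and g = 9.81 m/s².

ψ = P/(ρg) = 1153.7×1000 / (1000 × 9.81) = 117.60 m.
h = z + ψ = 553.13 + 117.60 = 670.73 m.

h ≈ 670.73 m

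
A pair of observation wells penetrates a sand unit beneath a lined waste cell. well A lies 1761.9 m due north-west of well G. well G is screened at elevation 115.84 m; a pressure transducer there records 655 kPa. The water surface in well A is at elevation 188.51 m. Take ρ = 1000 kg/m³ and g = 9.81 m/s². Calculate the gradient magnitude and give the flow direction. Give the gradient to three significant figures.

i ≈ 0.00335; groundwater flows toward the south-east

Pressure head at well G: ψ = P/(ρg) = 655×1000 / (1000 × 9.81) = 66.77 m.
Total head at well G: h = z + ψ = 115.84 + 66.77 = 182.61 m.
Total head at well A: h = 188.51 m (water level in the piezometer is the total head).
Head difference: h(well G) − h(well A) = 182.61 − 188.51 = -5.90 m.
Hydraulic gradient: i = |Δh| / L = 5.90 / 1761.9 = 0.00335.
Flow is from higher to lower head: from well A toward well G, i.e. toward the south-east.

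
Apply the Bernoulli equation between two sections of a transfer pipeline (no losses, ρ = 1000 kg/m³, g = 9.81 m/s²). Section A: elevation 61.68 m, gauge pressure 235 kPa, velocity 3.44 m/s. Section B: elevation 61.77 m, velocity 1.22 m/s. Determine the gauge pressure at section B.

P₂ ≈ 239 kPa

Pressure head at A: ψ₁ = P₁/(ρg) = 235×1000 / (1000 × 9.81) = 23.96 m.
Velocity heads: v₁²/2g = 3.44²/19.62 = 0.603 m; v₂²/2g = 1.22²/19.62 = 0.076 m.
Total head H = z₁ + ψ₁ + v₁²/2g = 61.68 + 23.96 + 0.603 = 86.24 m.
ψ₂ = H − z₂ − v₂²/2g = 86.24 − 61.77 − 0.076 = 24.39 m.
P₂ = ρgψ₂ = 1000 × 9.81 × 24.39 ≈ 239 kPa.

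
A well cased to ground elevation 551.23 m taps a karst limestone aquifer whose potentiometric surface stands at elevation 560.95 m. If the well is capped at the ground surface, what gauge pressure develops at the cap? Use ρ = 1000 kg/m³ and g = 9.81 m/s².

Head above the cap: Δh = 560.95 − 551.23 = 9.72 m.
P = ρgΔh = 1000 × 9.81 × 9.72 = 95353 Pa ≈ 95.4 kPa.

P ≈ 95.4 kPa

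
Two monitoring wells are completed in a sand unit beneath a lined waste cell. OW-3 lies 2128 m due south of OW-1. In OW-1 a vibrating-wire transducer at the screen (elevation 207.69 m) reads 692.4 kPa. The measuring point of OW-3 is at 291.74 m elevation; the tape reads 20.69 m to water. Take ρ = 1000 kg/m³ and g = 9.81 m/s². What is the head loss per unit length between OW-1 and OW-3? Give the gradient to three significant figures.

i ≈ 0.00339 m/m

Pressure head at OW-1: ψ = P/(ρg) = 692.4×1000 / (1000 × 9.81) = 70.58 m.
Total head at OW-1: h = z + ψ = 207.69 + 70.58 = 278.27 m.
Total head at OW-3: h = 291.74 − 20.69 = 271.05 m.
Head difference: h(OW-1) − h(OW-3) = 278.27 − 271.05 = 7.22 m.
Hydraulic gradient: i = |Δh| / L = 7.22 / 2128 = 0.00339.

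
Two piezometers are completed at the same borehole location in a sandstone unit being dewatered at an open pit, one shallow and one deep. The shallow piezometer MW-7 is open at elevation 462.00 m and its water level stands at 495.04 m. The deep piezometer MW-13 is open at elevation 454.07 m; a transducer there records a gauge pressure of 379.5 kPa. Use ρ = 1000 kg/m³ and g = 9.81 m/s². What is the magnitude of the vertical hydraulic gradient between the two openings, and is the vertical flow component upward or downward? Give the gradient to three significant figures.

|i_v| ≈ 0.288; vertical flow is downward

Total head at MW-7: h = 495.04 m (water level in the standpipe).
Pressure head at MW-13: ψ = P/(ρg) = 379.5×1000 / (1000 × 9.81) = 38.69 m.
Total head at MW-13: h = z + ψ = 454.07 + 38.69 = 492.76 m.
Δh = h(MW-7) − h(MW-13) = 495.04 − 492.76 = 2.28 m.
Vertical separation Δz = 462.00 − 454.07 = 7.93 m.
|i_v| = |Δh| / Δz = 2.28 / 7.93 = 0.288.
Head is higher in the shallow piezometer, so vertical flow is downward (recharge condition).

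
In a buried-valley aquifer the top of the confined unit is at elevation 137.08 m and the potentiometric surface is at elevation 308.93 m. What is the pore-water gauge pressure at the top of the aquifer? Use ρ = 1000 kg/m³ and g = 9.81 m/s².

P ≈ 1690 kPa

Pressure head at the aquifer top: ψ = h − z = 308.93 − 137.08 = 171.85 m.
P = ρgψ = 1000 × 9.81 × 171.85 = 1685848 Pa ≈ 1690 kPa.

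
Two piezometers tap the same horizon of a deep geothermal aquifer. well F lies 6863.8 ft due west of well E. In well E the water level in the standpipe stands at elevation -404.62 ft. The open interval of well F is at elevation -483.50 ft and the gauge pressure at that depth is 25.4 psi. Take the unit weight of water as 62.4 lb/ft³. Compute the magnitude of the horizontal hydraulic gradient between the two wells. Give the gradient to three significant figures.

i ≈ 0.00295

Total head at well E: h = -404.62 ft (water level in the piezometer is the total head).
Pressure head at well F: ψ = 144·P/γ = 144 × 25.4 / 62.4 = 58.62 ft.
Total head at well F: h = z + ψ = -483.50 + 58.62 = -424.88 ft.
Head difference: h(well E) − h(well F) = -404.62 − (-424.88) = 20.26 ft.
Hydraulic gradient: i = |Δh| / L = 20.26 / 6863.8 = 0.00295.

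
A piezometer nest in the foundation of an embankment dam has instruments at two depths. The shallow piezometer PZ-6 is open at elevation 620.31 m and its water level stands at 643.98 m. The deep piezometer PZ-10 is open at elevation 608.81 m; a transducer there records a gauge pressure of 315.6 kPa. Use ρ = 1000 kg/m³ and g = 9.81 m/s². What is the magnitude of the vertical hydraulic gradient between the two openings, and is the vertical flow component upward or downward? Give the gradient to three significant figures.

Total head at PZ-6: h = 643.98 m (water level in the standpipe).
Pressure head at PZ-10: ψ = P/(ρg) = 315.6×1000 / (1000 × 9.81) = 32.17 m.
Total head at PZ-10: h = z + ψ = 608.81 + 32.17 = 640.98 m.
Δh = h(PZ-6) − h(PZ-10) = 643.98 − 640.98 = 3.00 m.
Vertical separation Δz = 620.31 − 608.81 = 11.50 m.
|i_v| = |Δh| / Δz = 3.00 / 11.50 = 0.261.
Head is higher in the shallow piezometer, so vertical flow is downward (recharge condition).

|i_v| ≈ 0.261; vertical flow is downward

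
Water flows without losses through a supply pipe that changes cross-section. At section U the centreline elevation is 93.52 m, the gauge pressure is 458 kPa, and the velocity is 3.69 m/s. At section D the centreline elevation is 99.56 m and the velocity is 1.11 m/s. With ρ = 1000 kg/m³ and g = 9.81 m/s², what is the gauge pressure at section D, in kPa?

Pressure head at U: ψ₁ = P₁/(ρg) = 458×1000 / (1000 × 9.81) = 46.69 m.
Velocity heads: v₁²/2g = 3.69²/19.62 = 0.694 m; v₂²/2g = 1.11²/19.62 = 0.063 m.
Total head H = z₁ + ψ₁ + v₁²/2g = 93.52 + 46.69 + 0.694 = 140.90 m.
ψ₂ = H − z₂ − v₂²/2g = 140.90 − 99.56 − 0.063 = 41.28 m.
P₂ = ρgψ₂ = 1000 × 9.81 × 41.28 ≈ 405 kPa.

P₂ ≈ 405 kPa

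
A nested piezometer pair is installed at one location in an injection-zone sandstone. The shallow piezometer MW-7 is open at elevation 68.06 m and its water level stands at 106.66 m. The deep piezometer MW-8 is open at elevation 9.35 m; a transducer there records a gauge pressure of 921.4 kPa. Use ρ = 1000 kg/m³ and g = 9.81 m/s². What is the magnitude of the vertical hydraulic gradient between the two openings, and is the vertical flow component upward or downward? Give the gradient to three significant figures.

Total head at MW-7: h = 106.66 m (water level in the standpipe).
Pressure head at MW-8: ψ = P/(ρg) = 921.4×1000 / (1000 × 9.81) = 93.92 m.
Total head at MW-8: h = z + ψ = 9.35 + 93.92 = 103.27 m.
Δh = h(MW-7) − h(MW-8) = 106.66 − 103.27 = 3.39 m.
Vertical separation Δz = 68.06 − 9.35 = 58.71 m.
|i_v| = |Δh| / Δz = 3.39 / 58.71 = 0.0577.
Head is higher in the shallow piezometer, so vertical flow is downward (recharge condition).

|i_v| ≈ 0.0577; vertical flow is downward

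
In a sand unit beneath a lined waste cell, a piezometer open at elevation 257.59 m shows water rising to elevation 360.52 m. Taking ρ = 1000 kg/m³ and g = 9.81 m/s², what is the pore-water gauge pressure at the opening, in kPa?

P ≈ 1010 kPa

Pressure head ψ = h − z = 360.52 − 257.59 = 102.93 m.
P = ρgψ = 1000 × 9.81 × 102.93 = 1009743 Pa ≈ 1010 kPa.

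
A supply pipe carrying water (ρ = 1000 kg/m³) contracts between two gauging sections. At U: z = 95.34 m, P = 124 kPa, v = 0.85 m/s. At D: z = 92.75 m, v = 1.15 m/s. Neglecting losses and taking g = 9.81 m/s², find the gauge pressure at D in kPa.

Pressure head at U: ψ₁ = P₁/(ρg) = 124×1000 / (1000 × 9.81) = 12.64 m.
Velocity heads: v₁²/2g = 0.85²/19.62 = 0.037 m; v₂²/2g = 1.15²/19.62 = 0.067 m.
Total head H = z₁ + ψ₁ + v₁²/2g = 95.34 + 12.64 + 0.037 = 108.02 m.
ψ₂ = H − z₂ − v₂²/2g = 108.02 − 92.75 − 0.067 = 15.20 m.
P₂ = ρgψ₂ = 1000 × 9.81 × 15.20 ≈ 149 kPa.

P₂ ≈ 149 kPa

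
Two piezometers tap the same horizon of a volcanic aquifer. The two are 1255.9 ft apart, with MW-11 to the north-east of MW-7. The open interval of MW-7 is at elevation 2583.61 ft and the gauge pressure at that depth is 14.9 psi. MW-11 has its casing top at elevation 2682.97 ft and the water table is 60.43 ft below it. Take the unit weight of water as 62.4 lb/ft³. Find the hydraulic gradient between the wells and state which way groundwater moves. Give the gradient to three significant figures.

i ≈ 0.00362; groundwater flows toward the south-west

Pressure head at MW-7: ψ = 144·P/γ = 144 × 14.9 / 62.4 = 34.38 ft.
Total head at MW-7: h = z + ψ = 2583.61 + 34.38 = 2617.99 ft.
Total head at MW-11: h = 2682.97 − 60.43 = 2622.54 ft.
Head difference: h(MW-7) − h(MW-11) = 2617.99 − 2622.54 = -4.55 ft.
Hydraulic gradient: i = |Δh| / L = 4.55 / 1255.9 = 0.00362.
Flow is from higher to lower head: from MW-11 toward MW-7, i.e. toward the south-west.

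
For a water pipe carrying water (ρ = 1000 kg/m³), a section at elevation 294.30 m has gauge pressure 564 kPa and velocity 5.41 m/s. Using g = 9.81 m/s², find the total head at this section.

h ≈ 353.28 m

Pressure head ψ = P/(ρg) = 564×1000 / (1000 × 9.81) = 57.49 m.
Velocity head = v²/(2g) = 5.41² / (2 × 9.81) = 1.492 m.
h = z + ψ + v²/(2g) = 294.30 + 57.49 + 1.492 = 353.28 m.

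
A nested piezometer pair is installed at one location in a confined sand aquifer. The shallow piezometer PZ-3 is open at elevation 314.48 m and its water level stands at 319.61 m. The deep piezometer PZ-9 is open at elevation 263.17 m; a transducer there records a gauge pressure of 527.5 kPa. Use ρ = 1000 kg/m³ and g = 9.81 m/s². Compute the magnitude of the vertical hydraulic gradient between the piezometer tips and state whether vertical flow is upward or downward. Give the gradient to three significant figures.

Total head at PZ-3: h = 319.61 m (water level in the standpipe).
Pressure head at PZ-9: ψ = P/(ρg) = 527.5×1000 / (1000 × 9.81) = 53.77 m.
Total head at PZ-9: h = z + ψ = 263.17 + 53.77 = 316.94 m.
Δh = h(PZ-3) − h(PZ-9) = 319.61 − 316.94 = 2.67 m.
Vertical separation Δz = 314.48 − 263.17 = 51.31 m.
|i_v| = |Δh| / Δz = 2.67 / 51.31 = 0.0520.
Head is higher in the shallow piezometer, so vertical flow is downward (recharge condition).

|i_v| ≈ 0.0520; vertical flow is downward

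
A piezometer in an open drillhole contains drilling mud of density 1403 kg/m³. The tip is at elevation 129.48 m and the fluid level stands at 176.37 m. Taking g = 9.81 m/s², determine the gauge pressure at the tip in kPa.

Pressure head ψ = h − z = 176.37 − 129.48 = 46.89 m.
P = ρgψ = 1403 × 9.81 × 46.89 = 645367 Pa ≈ 645 kPa.

P ≈ 645 kPa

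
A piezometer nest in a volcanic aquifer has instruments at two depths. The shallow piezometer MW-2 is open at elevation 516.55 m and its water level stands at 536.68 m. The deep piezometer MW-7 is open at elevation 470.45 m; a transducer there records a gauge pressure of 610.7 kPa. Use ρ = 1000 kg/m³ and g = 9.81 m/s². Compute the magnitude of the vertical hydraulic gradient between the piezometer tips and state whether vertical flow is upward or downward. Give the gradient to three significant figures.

|i_v| ≈ 0.0863; vertical flow is downward

Total head at MW-2: h = 536.68 m (water level in the standpipe).
Pressure head at MW-7: ψ = P/(ρg) = 610.7×1000 / (1000 × 9.81) = 62.25 m.
Total head at MW-7: h = z + ψ = 470.45 + 62.25 = 532.70 m.
Δh = h(MW-2) − h(MW-7) = 536.68 − 532.70 = 3.98 m.
Vertical separation Δz = 516.55 − 470.45 = 46.10 m.
|i_v| = |Δh| / Δz = 3.98 / 46.10 = 0.0863.
Head is higher in the shallow piezometer, so vertical flow is downward (recharge condition).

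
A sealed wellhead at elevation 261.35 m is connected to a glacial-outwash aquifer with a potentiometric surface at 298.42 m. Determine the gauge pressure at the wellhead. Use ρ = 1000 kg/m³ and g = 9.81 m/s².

P ≈ 364 kPa

Head above the cap: Δh = 298.42 − 261.35 = 37.07 m.
P = ρgΔh = 1000 × 9.81 × 37.07 = 363657 Pa ≈ 364 kPa.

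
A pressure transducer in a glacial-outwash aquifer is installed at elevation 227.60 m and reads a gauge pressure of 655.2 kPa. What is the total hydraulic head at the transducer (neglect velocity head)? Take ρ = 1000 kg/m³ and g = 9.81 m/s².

h ≈ 294.39 m

ψ = P/(ρg) = 655.2×1000 / (1000 × 9.81) = 66.79 m.
h = z + ψ = 227.60 + 66.79 = 294.39 m.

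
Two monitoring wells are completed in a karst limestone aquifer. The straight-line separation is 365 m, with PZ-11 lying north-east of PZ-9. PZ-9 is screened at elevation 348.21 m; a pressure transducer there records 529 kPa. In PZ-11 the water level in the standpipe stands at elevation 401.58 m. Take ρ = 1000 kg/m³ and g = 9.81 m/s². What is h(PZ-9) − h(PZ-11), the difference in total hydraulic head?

Δh ≈ 0.55 m

Pressure head at PZ-9: ψ = P/(ρg) = 529×1000 / (1000 × 9.81) = 53.92 m.
Total head at PZ-9: h = z + ψ = 348.21 + 53.92 = 402.13 m.
Total head at PZ-11: h = 401.58 m (water level in the piezometer is the total head).
Head difference: h(PZ-9) − h(PZ-11) = 402.13 − 401.58 = 0.55 m.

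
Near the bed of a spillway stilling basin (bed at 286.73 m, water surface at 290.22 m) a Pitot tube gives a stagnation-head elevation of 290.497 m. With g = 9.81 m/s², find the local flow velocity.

v ≈ 2.33 m/s

Near the bed, under hydrostatic conditions, the piezometric head (z + ψ) equals the free-surface elevation, 290.22 m.
Velocity head = total − piezometric = 290.497 − 290.22 = 0.277 m.
v = √(2g·h_v) = √(2 × 9.81 × 0.277) = 2.33 m/s.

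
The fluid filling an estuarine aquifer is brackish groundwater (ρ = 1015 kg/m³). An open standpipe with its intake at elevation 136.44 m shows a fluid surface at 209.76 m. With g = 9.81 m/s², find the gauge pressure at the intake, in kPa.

Pressure head ψ = h − z = 209.76 − 136.44 = 73.32 m.
P = ρgψ = 1015 × 9.81 × 73.32 = 730058 Pa ≈ 730 kPa.

P ≈ 730 kPa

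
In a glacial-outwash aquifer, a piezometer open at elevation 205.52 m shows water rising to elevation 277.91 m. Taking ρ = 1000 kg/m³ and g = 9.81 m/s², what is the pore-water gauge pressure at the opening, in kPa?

Pressure head ψ = h − z = 277.91 − 205.52 = 72.39 m.
P = ρgψ = 1000 × 9.81 × 72.39 = 710146 Pa ≈ 710 kPa.

P ≈ 710 kPa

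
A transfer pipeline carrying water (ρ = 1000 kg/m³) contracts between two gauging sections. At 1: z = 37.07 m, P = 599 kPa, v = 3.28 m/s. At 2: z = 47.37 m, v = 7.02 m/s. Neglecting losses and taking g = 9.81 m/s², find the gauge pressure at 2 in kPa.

Pressure head at 1: ψ₁ = P₁/(ρg) = 599×1000 / (1000 × 9.81) = 61.06 m.
Velocity heads: v₁²/2g = 3.28²/19.62 = 0.548 m; v₂²/2g = 7.02²/19.62 = 2.512 m.
Total head H = z₁ + ψ₁ + v₁²/2g = 37.07 + 61.06 + 0.548 = 98.68 m.
ψ₂ = H − z₂ − v₂²/2g = 98.68 − 47.37 − 2.512 = 48.80 m.
P₂ = ρgψ₂ = 1000 × 9.81 × 48.80 ≈ 479 kPa.

P₂ ≈ 479 kPa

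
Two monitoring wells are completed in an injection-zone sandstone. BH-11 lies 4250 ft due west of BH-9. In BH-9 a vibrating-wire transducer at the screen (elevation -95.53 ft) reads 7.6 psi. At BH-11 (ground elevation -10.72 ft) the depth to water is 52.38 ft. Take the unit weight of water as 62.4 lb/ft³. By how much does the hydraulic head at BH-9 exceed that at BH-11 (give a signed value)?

Δh ≈ -14.89 ft

Pressure head at BH-9: ψ = 144·P/γ = 144 × 7.6 / 62.4 = 17.54 ft.
Total head at BH-9: h = z + ψ = -95.53 + 17.54 = -77.99 ft.
Total head at BH-11: h = -10.72 − 52.38 = -63.10 ft.
Head difference: h(BH-9) − h(BH-11) = -77.99 − (-63.10) = -14.89 ft.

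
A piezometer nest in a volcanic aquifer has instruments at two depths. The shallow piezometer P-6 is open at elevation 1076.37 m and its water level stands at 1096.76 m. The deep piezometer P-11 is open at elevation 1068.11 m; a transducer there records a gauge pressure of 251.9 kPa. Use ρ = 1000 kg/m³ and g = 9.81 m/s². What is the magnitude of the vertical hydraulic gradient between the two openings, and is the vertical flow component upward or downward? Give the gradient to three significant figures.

|i_v| ≈ 0.360; vertical flow is downward

Total head at P-6: h = 1096.76 m (water level in the standpipe).
Pressure head at P-11: ψ = P/(ρg) = 251.9×1000 / (1000 × 9.81) = 25.68 m.
Total head at P-11: h = z + ψ = 1068.11 + 25.68 = 1093.79 m.
Δh = h(P-6) − h(P-11) = 1096.76 − 1093.79 = 2.97 m.
Vertical separation Δz = 1076.37 − 1068.11 = 8.26 m.
|i_v| = |Δh| / Δz = 2.97 / 8.26 = 0.360.
Head is higher in the shallow piezometer, so vertical flow is downward (recharge condition).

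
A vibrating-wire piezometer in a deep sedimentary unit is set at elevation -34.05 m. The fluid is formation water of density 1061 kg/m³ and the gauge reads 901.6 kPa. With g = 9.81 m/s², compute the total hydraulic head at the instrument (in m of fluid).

ψ = P/(ρg) = 901.6×1000 / (1061 × 9.81) = 86.62 m.
h = z + ψ = -34.05 + 86.62 = 52.57 m.

h ≈ 52.57 m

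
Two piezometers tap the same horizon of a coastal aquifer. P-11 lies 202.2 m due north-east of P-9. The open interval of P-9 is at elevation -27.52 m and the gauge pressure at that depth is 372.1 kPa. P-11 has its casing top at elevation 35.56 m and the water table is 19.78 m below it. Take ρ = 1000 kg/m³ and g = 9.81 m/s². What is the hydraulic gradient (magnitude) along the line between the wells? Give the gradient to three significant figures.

Pressure head at P-9: ψ = P/(ρg) = 372.1×1000 / (1000 × 9.81) = 37.93 m.
Total head at P-9: h = z + ψ = -27.52 + 37.93 = 10.41 m.
Total head at P-11: h = 35.56 − 19.78 = 15.78 m.
Head difference: h(P-9) − h(P-11) = 10.41 − 15.78 = -5.37 m.
Hydraulic gradient: i = |Δh| / L = 5.37 / 202.2 = 0.0266.

i ≈ 0.0266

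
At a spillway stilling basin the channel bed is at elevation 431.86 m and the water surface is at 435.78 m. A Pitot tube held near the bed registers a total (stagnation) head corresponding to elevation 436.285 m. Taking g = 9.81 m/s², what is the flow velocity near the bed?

Near the bed, under hydrostatic conditions, the piezometric head (z + ψ) equals the free-surface elevation, 435.78 m.
Velocity head = total − piezometric = 436.285 − 435.78 = 0.505 m.
v = √(2g·h_v) = √(2 × 9.81 × 0.505) = 3.15 m/s.

v ≈ 3.15 m/s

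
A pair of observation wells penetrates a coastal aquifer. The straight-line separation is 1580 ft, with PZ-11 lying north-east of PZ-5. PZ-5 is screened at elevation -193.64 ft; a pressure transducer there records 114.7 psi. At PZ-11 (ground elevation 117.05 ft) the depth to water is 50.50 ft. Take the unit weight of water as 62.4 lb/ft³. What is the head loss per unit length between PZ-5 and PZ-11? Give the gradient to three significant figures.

Pressure head at PZ-5: ψ = 144·P/γ = 144 × 114.7 / 62.4 = 264.69 ft.
Total head at PZ-5: h = z + ψ = -193.64 + 264.69 = 71.05 ft.
Total head at PZ-11: h = 117.05 − 50.50 = 66.55 ft.
Head difference: h(PZ-5) − h(PZ-11) = 71.05 − 66.55 = 4.50 ft.
Hydraulic gradient: i = |Δh| / L = 4.50 / 1580 = 0.00285.

i ≈ 0.00285 ft/ft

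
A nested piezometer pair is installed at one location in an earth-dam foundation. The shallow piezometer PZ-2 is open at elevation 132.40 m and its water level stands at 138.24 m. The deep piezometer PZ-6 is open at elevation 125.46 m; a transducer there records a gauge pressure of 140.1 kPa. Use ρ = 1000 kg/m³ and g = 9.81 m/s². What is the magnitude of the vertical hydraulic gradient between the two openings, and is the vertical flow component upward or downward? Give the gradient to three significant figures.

Total head at PZ-2: h = 138.24 m (water level in the standpipe).
Pressure head at PZ-6: ψ = P/(ρg) = 140.1×1000 / (1000 × 9.81) = 14.28 m.
Total head at PZ-6: h = z + ψ = 125.46 + 14.28 = 139.74 m.
Δh = h(PZ-2) − h(PZ-6) = 138.24 − 139.74 = -1.50 m.
Vertical separation Δz = 132.40 − 125.46 = 6.94 m.
|i_v| = |Δh| / Δz = 1.50 / 6.94 = 0.216.
Head is higher in the deep piezometer, so vertical flow is upward (discharge condition).

|i_v| ≈ 0.216; vertical flow is upward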